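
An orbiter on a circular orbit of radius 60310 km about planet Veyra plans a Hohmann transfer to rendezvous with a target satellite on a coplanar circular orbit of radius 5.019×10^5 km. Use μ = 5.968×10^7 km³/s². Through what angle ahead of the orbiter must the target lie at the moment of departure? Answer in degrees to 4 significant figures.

Transfer-ellipse semi-major axis a_t = (r₁ + r₂)/2 = (60310 + 5.019×10^5)/2 = 2.81105×10^5 km.
The half-period of the transfer ellipse is t = π√(a_t³/μ) = 60609.2 s.
The target's mean motion on its circular orbit is ω₂ = √(μ/r₂³) = 2.17264×10^-5 rad/s.
Angle swept by the target during transfer: ω₂·t = 1.31682 rad = 75.448°.
Arrival is 180° from departure on the ellipse, so φ = 180° − 75.448° = 104.6°.

φ = 104.6°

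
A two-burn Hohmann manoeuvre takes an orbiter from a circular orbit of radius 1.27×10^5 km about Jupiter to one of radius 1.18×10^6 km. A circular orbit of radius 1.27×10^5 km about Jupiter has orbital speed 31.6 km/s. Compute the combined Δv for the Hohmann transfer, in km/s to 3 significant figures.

From the circular-orbit relation v² = μ/r at r = 1.27×10^5 km: μ = v²r = (31.6)² × 1.27×10^5 = 1.26817×10^8 km³/s².
Semi-major axis of the transfer orbit: a_t = (1.270×10^5 + 1.180×10^6)/2 = 6.535×10^5 km.
At r₁ the circular-orbit speed is v₁ = √(μ/r₁) = 31.60 km/s.
On the transfer ellipse at r₁, vis-viva gives v_p = √[μ(2/r₁ − 1/a_t)] = 42.46 km/s.
First burn Δv₁ = |v_p − v₁| = 10.86 km/s.
At r₂, v₂ = √(μ/r₂) = 10.367 km/s.
Transfer-orbit speed at r₂: v_a = √[μ(2/r₂ − 1/a_t)] = 4.5701 km/s.
Second burn Δv₂ = |v₂ − v_a| = 5.797 km/s.
Total Δv = Δv₁ + Δv₂ = 16.66 km/s.

Δv = 16.7 km/s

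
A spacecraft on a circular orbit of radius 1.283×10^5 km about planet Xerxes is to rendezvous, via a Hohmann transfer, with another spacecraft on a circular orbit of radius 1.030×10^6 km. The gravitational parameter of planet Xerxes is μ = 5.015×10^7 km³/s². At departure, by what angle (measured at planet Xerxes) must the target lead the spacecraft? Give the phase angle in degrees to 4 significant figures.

Semi-major axis of the transfer orbit: a_t = (1.283×10^5 + 1.030×10^6)/2 = 5.7915×10^5 km.
The half-period of the transfer ellipse is t = π√(a_t³/μ) = 1.9552×10^5 s.
The target's mean motion on its circular orbit is ω₂ = √(μ/r₂³) = 6.7745×10^-6 rad/s.
Angle swept by the target during transfer: ω₂·t = 1.3246 rad = 75.89°.
The spacecraft traverses 180° on the transfer ellipse, so the target must lead by 180° − 75.89° = 104.1°.

φ = 104.1°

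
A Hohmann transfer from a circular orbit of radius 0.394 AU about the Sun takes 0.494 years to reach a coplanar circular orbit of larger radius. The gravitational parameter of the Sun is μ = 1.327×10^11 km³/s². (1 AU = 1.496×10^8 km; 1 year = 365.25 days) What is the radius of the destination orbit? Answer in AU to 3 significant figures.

In km: r₁ = 0.394 × 1.496×10^8 = 5.89424×10^7 km.
Transfer time t = 0.494 years × 365.25 × 86400 s = 1.55894544×10^7 s, and t = π√(a_t³/μ).
So a_t = (μ t²/π²)^(1/3) = (1.327×10^11 × (1.55894544×10^7)² / π²)^(1/3) = 1.4839×10^8 km.
Since a_t = (r₁ + r₂)/2, r₂ = 2a_t − r₁ = 2×1.4839×10^8 − 5.89424×10^7 = 2.378376×10^8 km.
In AU: r₂ = 2.378376×10^8 / 1.496×10^8 = 1.59 AU.

r₂ = 1.59 AU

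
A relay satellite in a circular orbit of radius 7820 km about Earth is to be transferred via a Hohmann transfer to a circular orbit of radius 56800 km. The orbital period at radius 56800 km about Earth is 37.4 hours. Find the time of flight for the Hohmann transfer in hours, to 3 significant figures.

From Kepler's third law T² = 4π²r³/μ at r = 56800 km, T = 37.4 hours = 37.4 × 3600 s = 1.3464×10^5 s: μ = 4π²r³/T² = 3.99077×10^5 km³/s².
Transfer-ellipse semi-major axis a_t = (r₁ + r₂)/2 = (7820 + 56800)/2 = 32310 km.
By Kepler's third law the transfer-orbit period is T = 2π√(a_t³/μ), so t = T/2 = 28880 s.
Converting: 28880 s ÷ 3600 s/hour = 8.02 hours.

t = 8.02 hours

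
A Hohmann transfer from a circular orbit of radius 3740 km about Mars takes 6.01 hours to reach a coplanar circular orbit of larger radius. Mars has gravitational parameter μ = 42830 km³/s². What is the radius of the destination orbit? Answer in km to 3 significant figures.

Transfer time t = 6.01 hours = 21636 s, and t = π√(a_t³/μ).
So a_t = (μ t²/π²)^(1/3) = (42830 × (21636)² / π²)^(1/3) = 12665 km.
Since a_t = (r₁ + r₂)/2, r₂ = 2a_t − r₁ = 2×12665 − 3740 = 21590 km.

r₂ = 21600 km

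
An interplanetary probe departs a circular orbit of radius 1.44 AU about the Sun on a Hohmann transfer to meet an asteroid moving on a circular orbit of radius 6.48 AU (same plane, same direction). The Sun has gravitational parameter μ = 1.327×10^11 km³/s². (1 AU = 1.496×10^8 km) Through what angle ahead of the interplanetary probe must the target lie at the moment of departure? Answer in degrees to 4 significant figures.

φ = 94.01°

In km: r₁ = 1.44 × 1.496×10^8 = 2.15424×10^8 km; r₂ = 6.48 × 1.496×10^8 = 9.69408×10^8 km.
The Hohmann ellipse has a_t = (r₁ + r₂)/2 = 5.92416×10^8 km.
The half-period of the transfer ellipse is t = π√(a_t³/μ) = 1.2435×10^8 s.
Target angular speed ω₂ = √(μ/r₂³) = 1.2069×10^-8 rad/s.
Angle swept by the target during transfer: ω₂·t = 1.5008 rad = 85.99°.
The interplanetary probe traverses 180° on the transfer ellipse, so the target must lead by 180° − 85.99° = 94.01°.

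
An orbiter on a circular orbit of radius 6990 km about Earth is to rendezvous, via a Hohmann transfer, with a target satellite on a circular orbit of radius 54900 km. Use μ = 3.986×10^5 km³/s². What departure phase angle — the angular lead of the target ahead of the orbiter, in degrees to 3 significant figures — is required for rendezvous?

The Hohmann ellipse has a_t = (r₁ + r₂)/2 = 30945 km.
The half-period of the transfer ellipse is t = π√(a_t³/μ) = 27087 s.
The target's mean motion on its circular orbit is ω₂ = √(μ/r₂³) = 4.9081×10^-5 rad/s.
Angle swept by the target during transfer: ω₂·t = 1.3295 rad = 76.17°.
Arrival is 180° from departure on the ellipse, so φ = 180° − 76.17° = 104°.

φ = 104°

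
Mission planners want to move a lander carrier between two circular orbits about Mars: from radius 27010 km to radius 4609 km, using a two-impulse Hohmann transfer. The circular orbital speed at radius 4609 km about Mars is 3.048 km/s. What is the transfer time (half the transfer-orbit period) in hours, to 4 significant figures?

t = 8.383 hours

From the circular-orbit relation v² = μ/r at r = 4609 km: μ = v²r = (3.048)² × 4609 = 42819.0 km³/s².
The Hohmann ellipse has a_t = (r₁ + r₂)/2 = 15809.5 km.
Transfer time t = π√(a_t³/μ) = π√((15809.5)³ / 42819.0) = 30180 s.
Converting: 30180 s ÷ 3600 s/hour = 8.383 hours.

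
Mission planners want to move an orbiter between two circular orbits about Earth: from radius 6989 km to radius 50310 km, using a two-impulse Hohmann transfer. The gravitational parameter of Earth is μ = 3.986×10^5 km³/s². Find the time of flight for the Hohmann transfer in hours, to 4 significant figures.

Transfer-ellipse semi-major axis a_t = (r₁ + r₂)/2 = (6989 + 50310)/2 = 28649.5 km.
By Kepler's third law the transfer-orbit period is T = 2π√(a_t³/μ), so t = T/2 = 24130 s.
Converting: 24130 s ÷ 3600 s/hour = 6.703 hours.

t = 6.703 hours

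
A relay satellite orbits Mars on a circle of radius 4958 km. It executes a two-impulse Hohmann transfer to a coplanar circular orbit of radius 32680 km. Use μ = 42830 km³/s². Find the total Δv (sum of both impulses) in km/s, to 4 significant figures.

Semi-major axis of the transfer orbit: a_t = (4958 + 32680)/2 = 18819 km.
At r₁ the circular-orbit speed is v₁ = √(μ/r₁) = 2.939 km/s.
Transfer-orbit speed at r₁ (vis-viva): v_p = √[μ(2/r₁ − 1/a_t)] = 3.873 km/s.
First burn Δv₁ = |v_p − v₁| = 0.9340 km/s.
Circular speed at r₂: v₂ = √(μ/r₂) = 1.1448 km/s.
Transfer-orbit speed at r₂: v_a = √[μ(2/r₂ − 1/a_t)] = 0.58761 km/s.
Second burn Δv₂ = |v₂ − v_a| = 0.5572 km/s.
Δv = Δv₁ + Δv₂ = 0.9340 + 0.5572 = 1.491 km/s.

Δv = 1.491 km/s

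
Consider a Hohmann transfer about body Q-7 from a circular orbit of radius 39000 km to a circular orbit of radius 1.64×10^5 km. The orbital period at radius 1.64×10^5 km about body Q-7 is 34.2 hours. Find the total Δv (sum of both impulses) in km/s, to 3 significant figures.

From Kepler's third law T² = 4π²r³/μ at r = 1.64×10^5 km, T = 34.2 hours = 34.2 × 3600 s = 1.2312×10^5 s: μ = 4π²r³/T² = 1.14877×10^7 km³/s².
Transfer-ellipse semi-major axis a_t = (r₁ + r₂)/2 = (39000 + 1.640×10^5)/2 = 1.015×10^5 km.
At r₁ the circular-orbit speed is v₁ = √(μ/r₁) = 17.16267 km/s.
Transfer-orbit speed at r₁ (vis-viva equation): v_p = √[μ(2/r₁ − 1/a_t)] = 21.81593 km/s.
First burn Δv₁ = |v_p − v₁| = 4.6533 km/s.
Circular speed at r₂: v₂ = √(μ/r₂) = 8.3694 km/s.
Transfer-orbit speed at r₂: v_a = √[μ(2/r₂ − 1/a_t)] = 5.1879 km/s.
Second burn Δv₂ = |v₂ − v_a| = 3.1815 km/s.
Δv = Δv₁ + Δv₂ = 4.6533 + 3.1815 = 7.835 km/s.

Δv = 7.83 km/s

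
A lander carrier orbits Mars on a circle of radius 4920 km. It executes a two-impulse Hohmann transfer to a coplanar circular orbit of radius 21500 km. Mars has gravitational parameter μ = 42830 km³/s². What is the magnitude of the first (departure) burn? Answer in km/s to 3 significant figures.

Semi-major axis of the transfer orbit: a_t = (4920 + 21500)/2 = 13210 km.
On the circular orbit at r = 4920 km, v_c = √(μ/r) = 2.9505 km/s.
Transfer-orbit speed at the same r (vis-viva, a = a_t): v_t = √[μ(2/r − 1/a_t)] = 3.7641 km/s.
Δv₁ = |v_t − v_c| = |3.7641 − 2.9505| = 0.8136 km/s.

Δv₁ = 0.814 km/s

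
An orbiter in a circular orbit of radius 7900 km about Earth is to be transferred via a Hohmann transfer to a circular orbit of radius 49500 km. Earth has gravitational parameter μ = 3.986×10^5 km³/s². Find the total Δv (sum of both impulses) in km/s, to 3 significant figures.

Transfer-ellipse semi-major axis a_t = (r₁ + r₂)/2 = (7900 + 49500)/2 = 28700 km.
At r₁ the circular-orbit speed is v₁ = √(μ/r₁) = 7.1032 km/s.
Transfer-orbit speed at r₁ (vis-viva equation): v_p = √[μ(2/r₁ − 1/a_t)] = 9.3286 km/s.
First burn Δv₁ = |v_p − v₁| = 2.225 km/s.
Circular speed at r₂: v₂ = √(μ/r₂) = 2.838 km/s.
Transfer-orbit speed at r₂: v_a = √[μ(2/r₂ − 1/a_t)] = 1.489 km/s.
Second burn Δv₂ = |v₂ − v_a| = 1.349 km/s.
Δv = Δv₁ + Δv₂ = 2.225 + 1.349 = 3.574 km/s.

Δv = 3.57 km/s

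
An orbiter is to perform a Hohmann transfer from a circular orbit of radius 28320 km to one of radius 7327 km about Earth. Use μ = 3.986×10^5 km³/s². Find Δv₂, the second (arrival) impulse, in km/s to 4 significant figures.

Δv₂ = 1.922 km/s

Transfer-ellipse semi-major axis a_t = (r₁ + r₂)/2 = (28320 + 7327)/2 = 17823.5 km.
On the circular orbit at r = 7327 km, v_c = √(μ/r) = 7.3757 km/s.
Vis-viva on the transfer ellipse at r = 7327 km gives v_t = √[μ(2/r − 1/a_t)] = 9.2973 km/s.
Δv₂ = |v_t − v_c| = |9.2973 − 7.3757| = 1.922 km/s.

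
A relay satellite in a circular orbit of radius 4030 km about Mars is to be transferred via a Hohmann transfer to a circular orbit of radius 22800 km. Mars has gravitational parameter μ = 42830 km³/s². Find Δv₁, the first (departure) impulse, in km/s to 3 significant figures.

Semi-major axis of the transfer orbit: a_t = (4030 + 22800)/2 = 13415 km.
On the circular orbit at r = 4030 km, v_c = √(μ/r) = 3.260 km/s.
Vis-viva on the transfer ellipse at r = 4030 km gives v_t = √[μ(2/r − 1/a_t)] = 4.250 km/s.
Δv₁ = |v_t − v_c| = |4.250 − 3.260| = 0.9900 km/s.

Δv₁ = 0.990 km/s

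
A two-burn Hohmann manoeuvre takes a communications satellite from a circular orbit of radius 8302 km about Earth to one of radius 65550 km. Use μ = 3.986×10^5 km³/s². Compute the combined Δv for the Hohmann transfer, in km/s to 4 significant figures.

Δv = 3.600 km/s

Transfer-ellipse semi-major axis a_t = (r₁ + r₂)/2 = (8302 + 65550)/2 = 36926 km.
Circular speed at r₁: v₁ = √(μ/r₁) = √(3.986×10^5/8302) = 6.929 km/s.
Transfer-orbit speed at r₁ (v² = μ(2/r − 1/a)): v_p = √[μ(2/r₁ − 1/a_t)] = 9.232 km/s.
First burn Δv₁ = |v_p − v₁| = 2.303 km/s.
At r₂, v₂ = √(μ/r₂) = 2.466 km/s.
Transfer-orbit speed at r₂: v_a = √[μ(2/r₂ − 1/a_t)] = 1.169 km/s.
Second burn Δv₂ = |v₂ − v_a| = 1.297 km/s.
Total Δv = Δv₁ + Δv₂ = 3.600 km/s.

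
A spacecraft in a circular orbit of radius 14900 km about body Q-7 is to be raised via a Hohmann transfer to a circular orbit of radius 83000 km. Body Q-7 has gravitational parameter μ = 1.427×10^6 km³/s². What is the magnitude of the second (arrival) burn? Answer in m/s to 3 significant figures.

Δv₂ = 1860 m/s

The Hohmann ellipse has a_t = (r₁ + r₂)/2 = 48950 km.
On the circular orbit at r = 83000 km, v_c = √(μ/r) = 4.1464 km/s.
Transfer-orbit speed at the same r (vis-viva, a = a_t): v_t = √[μ(2/r − 1/a_t)] = 2.2877 km/s.
Δv₂ = |v_t − v_c| = |2.2877 − 4.1464| = 1.859 km/s.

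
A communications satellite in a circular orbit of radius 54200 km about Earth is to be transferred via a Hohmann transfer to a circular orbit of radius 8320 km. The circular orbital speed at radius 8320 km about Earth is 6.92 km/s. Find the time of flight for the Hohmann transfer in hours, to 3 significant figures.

t = 7.64 hours

From the circular-orbit relation v² = μ/r at r = 8320 km: μ = v²r = (6.92)² × 8320 = 3.98415×10^5 km³/s².
The Hohmann ellipse has a_t = (r₁ + r₂)/2 = 31260 km.
Transfer time t = π√(a_t³/μ) = π√((31260)³ / 3.98415×10^5) = 27510 s.
Converting: 27510 s ÷ 3600 s/hour = 7.64 hours.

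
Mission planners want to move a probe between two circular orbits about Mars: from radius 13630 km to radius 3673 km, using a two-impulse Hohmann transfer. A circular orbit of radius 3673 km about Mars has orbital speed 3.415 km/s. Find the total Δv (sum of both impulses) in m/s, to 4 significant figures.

Δv = 1489 m/s

From the circular-orbit relation v² = μ/r at r = 3673 km: μ = v²r = (3.415)² × 3673 = 42835.4 km³/s².
The Hohmann ellipse has a_t = (r₁ + r₂)/2 = 8651.5 km.
Circular speed at r₁: v₁ = √(μ/r₁) = √(42835.4/13630) = 1.7728 km/s.
Transfer-orbit speed at r₁ (v² = μ(2/r − 1/a)): v_a = √[μ(2/r₁ − 1/a_t)] = 1.1551 km/s.
First burn Δv₁ = |v_a − v₁| = 0.6177 km/s.
At r₂, v₂ = √(μ/r₂) = 3.4150 km/s.
Transfer-orbit speed at r₂: v_p = √[μ(2/r₂ − 1/a_t)] = 4.2864 km/s.
Second burn Δv₂ = |v₂ − v_p| = 0.8714 km/s.
Total Δv = Δv₁ + Δv₂ = 1.489 km/s.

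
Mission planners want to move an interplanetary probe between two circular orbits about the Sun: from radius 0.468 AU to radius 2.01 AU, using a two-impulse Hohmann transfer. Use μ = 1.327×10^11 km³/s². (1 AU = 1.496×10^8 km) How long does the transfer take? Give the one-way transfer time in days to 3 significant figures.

In km: r₁ = 0.468 × 1.496×10^8 = 7.00128×10^7 km; r₂ = 2.01 × 1.496×10^8 = 3.00696×10^8 km.
The Hohmann ellipse has a_t = (r₁ + r₂)/2 = 1.853544×10^8 km.
Half the transfer-orbit period gives t = π√(a_t³/μ) = 2.176×10^7 s.
Converting: 2.176×10^7 s ÷ 86400 s/day = 252 days.

t = 252 days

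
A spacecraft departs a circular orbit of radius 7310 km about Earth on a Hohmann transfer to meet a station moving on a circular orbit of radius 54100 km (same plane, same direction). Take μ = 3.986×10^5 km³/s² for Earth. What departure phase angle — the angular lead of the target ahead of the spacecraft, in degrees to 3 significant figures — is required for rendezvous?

φ = 103°

Semi-major axis of the transfer orbit: a_t = (7310 + 54100)/2 = 30705 km.
The half-period of the transfer ellipse is t = π√(a_t³/μ) = 26773 s.
The target's mean motion on its circular orbit is ω₂ = √(μ/r₂³) = 5.0173×10^-5 rad/s.
Angle swept by the target during transfer: ω₂·t = 1.34328 rad = 76.96°.
Arrival is 180° from departure on the ellipse, so φ = 180° − 76.96° = 103°.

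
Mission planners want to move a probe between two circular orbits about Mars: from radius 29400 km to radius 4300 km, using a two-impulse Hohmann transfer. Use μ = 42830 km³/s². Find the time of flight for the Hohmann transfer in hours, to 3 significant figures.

t = 9.22 hours

Semi-major axis of the transfer orbit: a_t = (29400 + 4300)/2 = 16850 km.
Transfer time t = π√(a_t³/μ) = π√((16850)³ / 42830) = 33200 s.
Converting: 33200 s ÷ 3600 s/hour = 9.22 hours.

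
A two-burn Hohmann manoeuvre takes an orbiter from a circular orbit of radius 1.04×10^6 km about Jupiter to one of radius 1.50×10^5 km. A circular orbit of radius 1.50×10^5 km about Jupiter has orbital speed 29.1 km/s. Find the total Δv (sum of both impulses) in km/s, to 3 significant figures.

Δv = 14.9 km/s

From the circular-orbit relation v² = μ/r at r = 1.50×10^5 km: μ = v²r = (29.1)² × 1.50×10^5 = 1.27022×10^8 km³/s².
Semi-major axis of the transfer orbit: a_t = (1.040×10^6 + 1.500×10^5)/2 = 5.950×10^5 km.
Circular speed at r₁: v₁ = √(μ/r₁) = √(1.27022×10^8/1.040×10^6) = 11.052 km/s.
Transfer-orbit speed at r₁ (vis-viva): v_a = √[μ(2/r₁ − 1/a_t)] = 5.5489 km/s.
First burn Δv₁ = |v_a − v₁| = 5.503 km/s.
Circular speed at r₂: v₂ = √(μ/r₂) = 29.100 km/s.
Transfer-orbit speed at r₂: v_p = √[μ(2/r₂ − 1/a_t)] = 38.473 km/s.
Second burn Δv₂ = |v₂ − v_p| = 9.373 km/s.
Δv = Δv₁ + Δv₂ = 5.503 + 9.373 = 14.88 km/s.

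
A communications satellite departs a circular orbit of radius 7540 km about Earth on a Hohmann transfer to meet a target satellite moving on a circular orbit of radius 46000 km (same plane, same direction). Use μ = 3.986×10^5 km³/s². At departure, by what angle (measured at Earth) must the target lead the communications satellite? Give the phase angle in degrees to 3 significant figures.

The Hohmann ellipse has a_t = (r₁ + r₂)/2 = 26770 km.
Transfer time t = π√(a_t³/μ) = 21795 s.
Target angular speed ω₂ = √(μ/r₂³) = 6.3993×10^-5 rad/s.
Angle swept by the target during transfer: ω₂·t = 1.3947 rad = 79.91°.
The communications satellite traverses 180° on the transfer ellipse, so the target must lead by 180° − 79.91° = 100°.

φ = 100°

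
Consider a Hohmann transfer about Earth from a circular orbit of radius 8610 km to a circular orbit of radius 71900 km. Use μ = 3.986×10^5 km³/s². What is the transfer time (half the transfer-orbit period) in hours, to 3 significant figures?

The Hohmann ellipse has a_t = (r₁ + r₂)/2 = 40255 km.
By Kepler's third law the transfer-orbit period is T = 2π√(a_t³/μ), so t = T/2 = 40190 s.
Converting: 40190 s ÷ 3600 s/hour = 11.2 hours.

t = 11.2 hours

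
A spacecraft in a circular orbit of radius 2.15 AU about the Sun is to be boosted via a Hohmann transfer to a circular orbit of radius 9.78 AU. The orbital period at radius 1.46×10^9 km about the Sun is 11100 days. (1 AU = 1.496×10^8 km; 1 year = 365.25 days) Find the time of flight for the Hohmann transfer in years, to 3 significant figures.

t = 7.26 years

From Kepler's third law T² = 4π²r³/μ at r = 1.46×10^9 km, T = 11100 days = 11100 × 86400 s = 9.5904×10^8 s: μ = 4π²r³/T² = 1.33581×10^11 km³/s².
In km: r₁ = 2.15 × 1.496×10^8 = 3.2164×10^8 km; r₂ = 9.78 × 1.496×10^8 = 1.463088×10^9 km.
The Hohmann ellipse has a_t = (r₁ + r₂)/2 = 8.92364×10^8 km.
Transfer time t = π√(a_t³/μ) = π√((8.92364×10^8)³ / 1.33581×10^11) = 2.291×10^8 s.
Converting: 2.291×10^8 s ÷ 3.15576×10^7 s/year (365.25 × 86400) = 7.26 years.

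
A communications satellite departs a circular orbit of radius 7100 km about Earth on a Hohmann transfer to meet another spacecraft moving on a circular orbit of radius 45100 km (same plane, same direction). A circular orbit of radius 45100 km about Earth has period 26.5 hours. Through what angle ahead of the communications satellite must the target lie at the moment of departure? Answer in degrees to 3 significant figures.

From Kepler's third law T² = 4π²r³/μ at r = 45100 km, T = 26.5 hours = 26.5 × 3600 s = 95400 s: μ = 4π²r³/T² = 3.97917×10^5 km³/s².
The Hohmann ellipse has a_t = (r₁ + r₂)/2 = 26100 km.
Transfer time t = π√(a_t³/μ) = 21000 s.
The target's mean motion on its circular orbit is ω₂ = √(μ/r₂³) = 6.586×10^-5 rad/s.
Angle swept by the target during transfer: ω₂·t = 1.383 rad = 79.24°.
Arrival is 180° from departure on the ellipse, so φ = 180° − 79.24° = 101°.

φ = 101°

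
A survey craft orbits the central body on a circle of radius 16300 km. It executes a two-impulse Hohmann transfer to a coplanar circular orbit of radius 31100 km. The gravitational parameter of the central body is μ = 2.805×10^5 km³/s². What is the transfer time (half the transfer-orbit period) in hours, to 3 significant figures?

Transfer-ellipse semi-major axis a_t = (r₁ + r₂)/2 = (16300 + 31100)/2 = 23700 km.
By Kepler's third law the transfer-orbit period is T = 2π√(a_t³/μ), so t = T/2 = 21640 s.
Converting: 21640 s ÷ 3600 s/hour = 6.01 hours.

t = 6.01 hours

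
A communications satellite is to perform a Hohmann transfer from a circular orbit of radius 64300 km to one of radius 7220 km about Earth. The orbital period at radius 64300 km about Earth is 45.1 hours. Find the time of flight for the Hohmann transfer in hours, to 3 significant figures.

From Kepler's third law T² = 4π²r³/μ at r = 64300 km, T = 45.1 hours = 45.1 × 3600 s = 1.6236×10^5 s: μ = 4π²r³/T² = 3.98139×10^5 km³/s².
The Hohmann ellipse has a_t = (r₁ + r₂)/2 = 35760 km.
Half the transfer-orbit period gives t = π√(a_t³/μ) = 33670 s.
Converting: 33670 s ÷ 3600 s/hour = 9.35 hours.

t = 9.35 hours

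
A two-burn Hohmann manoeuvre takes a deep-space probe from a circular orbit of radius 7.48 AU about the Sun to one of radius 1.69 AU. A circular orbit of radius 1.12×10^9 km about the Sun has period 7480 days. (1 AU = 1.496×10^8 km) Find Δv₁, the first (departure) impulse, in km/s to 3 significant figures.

Δv₁ = 4.28 km/s

From Kepler's third law T² = 4π²r³/μ at r = 1.12×10^9 km, T = 7480 days = 7480 × 86400 s = 6.46272×10^8 s: μ = 4π²r³/T² = 1.32795×10^11 km³/s².
In km: r₁ = 7.48 × 1.496×10^8 = 1.119008×10^9 km; r₂ = 1.69 × 1.496×10^8 = 2.52824×10^8 km.
Semi-major axis of the transfer orbit: a_t = (1.119008×10^9 + 2.52824×10^8)/2 = 6.85916×10^8 km.
Circular speed at r = 1.119008×10^9 km: v_c = √(μ/r) = 10.894 km/s.
Transfer-orbit speed at the same r (vis-viva, a = a_t): v_t = √[μ(2/r − 1/a_t)] = 6.6138 km/s.
Δv₁ = |v_t − v_c| = |6.6138 − 10.894| = 4.280 km/s.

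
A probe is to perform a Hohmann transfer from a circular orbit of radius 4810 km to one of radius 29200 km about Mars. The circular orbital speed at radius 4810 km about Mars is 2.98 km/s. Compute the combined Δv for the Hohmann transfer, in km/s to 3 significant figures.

Δv = 1.49 km/s

From the circular-orbit relation v² = μ/r at r = 4810 km: μ = v²r = (2.98)² × 4810 = 42714.7 km³/s².
The Hohmann ellipse has a_t = (r₁ + r₂)/2 = 17005 km.
At r₁ the circular-orbit speed is v₁ = √(μ/r₁) = 2.980 km/s.
Transfer-orbit speed at r₁ (vis-viva equation): v_p = √[μ(2/r₁ − 1/a_t)] = 3.905 km/s.
First burn Δv₁ = |v_p − v₁| = 0.9250 km/s.
At r₂, v₂ = √(μ/r₂) = 1.20948 km/s.
Transfer-orbit speed at r₂: v_a = √[μ(2/r₂ − 1/a_t)] = 0.643253 km/s.
Second burn Δv₂ = |v₂ − v_a| = 0.5662 km/s.
Δv = Δv₁ + Δv₂ = 0.9250 + 0.5662 = 1.491 km/s.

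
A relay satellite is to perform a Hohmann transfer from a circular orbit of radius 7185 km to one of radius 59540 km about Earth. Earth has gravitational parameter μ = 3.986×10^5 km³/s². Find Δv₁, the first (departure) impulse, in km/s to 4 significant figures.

Δv₁ = 2.502 km/s

The Hohmann ellipse has a_t = (r₁ + r₂)/2 = 33362.5 km.
On the circular orbit at r = 7185 km, v_c = √(μ/r) = 7.448 km/s.
Transfer-orbit speed at the same r (vis-viva, a = a_t): v_t = √[μ(2/r − 1/a_t)] = 9.950 km/s.
Δv₁ = |v_t − v_c| = |9.950 − 7.448| = 2.502 km/s.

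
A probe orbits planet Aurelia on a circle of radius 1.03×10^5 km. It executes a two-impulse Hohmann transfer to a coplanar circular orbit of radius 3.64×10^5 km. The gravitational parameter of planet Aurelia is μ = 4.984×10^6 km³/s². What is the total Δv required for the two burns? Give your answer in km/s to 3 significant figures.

Δv = 2.97 km/s

Semi-major axis of the transfer orbit: a_t = (1.030×10^5 + 3.640×10^5)/2 = 2.335×10^5 km.
Circular speed at r₁: v₁ = √(μ/r₁) = √(4.984×10^6/1.030×10^5) = 6.956 km/s.
On the transfer ellipse at r₁, v² = μ(2/r − 1/a) gives v_p = √[μ(2/r₁ − 1/a_t)] = 8.685 km/s.
First burn Δv₁ = |v_p − v₁| = 1.729 km/s.
Circular speed at r₂: v₂ = √(μ/r₂) = 3.7003 km/s.
Transfer-orbit speed at r₂: v_a = √[μ(2/r₂ − 1/a_t)] = 2.4576 km/s.
Second burn Δv₂ = |v₂ − v_a| = 1.243 km/s.
Δv = Δv₁ + Δv₂ = 1.729 + 1.243 = 2.972 km/s.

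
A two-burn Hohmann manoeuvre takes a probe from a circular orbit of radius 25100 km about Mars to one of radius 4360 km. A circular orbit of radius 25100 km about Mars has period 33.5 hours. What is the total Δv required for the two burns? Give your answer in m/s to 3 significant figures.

Δv = 1550 m/s

From Kepler's third law T² = 4π²r³/μ at r = 25100 km, T = 33.5 hours = 33.5 × 3600 s = 1.206×10^5 s: μ = 4π²r³/T² = 42922.6 km³/s².
Semi-major axis of the transfer orbit: a_t = (25100 + 4360)/2 = 14730 km.
At r₁ the circular-orbit speed is v₁ = √(μ/r₁) = 1.3077 km/s.
On the transfer ellipse at r₁, vis-viva equation gives v_a = √[μ(2/r₁ − 1/a_t)] = 0.71146 km/s.
First burn Δv₁ = |v_a − v₁| = 0.5962 km/s.
Circular speed at r₂: v₂ = √(μ/r₂) = 3.1376 km/s.
Transfer-orbit speed at r₂: v_p = √[μ(2/r₂ − 1/a_t)] = 4.0958 km/s.
Second burn Δv₂ = |v₂ − v_p| = 0.9582 km/s.
Δv = Δv₁ + Δv₂ = 0.5962 + 0.9582 = 1.554 km/s.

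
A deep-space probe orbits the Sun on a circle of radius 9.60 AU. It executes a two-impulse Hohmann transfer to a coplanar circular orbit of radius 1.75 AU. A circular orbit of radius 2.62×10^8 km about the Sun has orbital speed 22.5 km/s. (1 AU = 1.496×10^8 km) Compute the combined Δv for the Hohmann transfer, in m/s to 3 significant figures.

From the circular-orbit relation v² = μ/r at r = 2.62×10^8 km: μ = v²r = (22.5)² × 2.62×10^8 = 1.32638×10^11 km³/s².
In km: r₁ = 9.60 × 1.496×10^8 = 1.43616×10^9 km; r₂ = 1.75 × 1.496×10^8 = 2.618×10^8 km.
Transfer-ellipse semi-major axis a_t = (r₁ + r₂)/2 = (1.43616×10^9 + 2.618×10^8)/2 = 8.4898×10^8 km.
Circular speed at r₁: v₁ = √(μ/r₁) = √(1.32638×10^11/1.43616×10^9) = 9.6102 km/s.
On the transfer ellipse at r₁, vis-viva gives v_a = √[μ(2/r₁ − 1/a_t)] = 5.3366 km/s.
First burn Δv₁ = |v_a − v₁| = 4.274 km/s.
Circular speed at r₂: v₂ = √(μ/r₂) = 22.5086 km/s.
Transfer-orbit speed at r₂: v_p = √[μ(2/r₂ − 1/a_t)] = 29.2753 km/s.
Second burn Δv₂ = |v₂ − v_p| = 6.767 km/s.
Total Δv = Δv₁ + Δv₂ = 11.04 km/s.

Δv = 11000 m/s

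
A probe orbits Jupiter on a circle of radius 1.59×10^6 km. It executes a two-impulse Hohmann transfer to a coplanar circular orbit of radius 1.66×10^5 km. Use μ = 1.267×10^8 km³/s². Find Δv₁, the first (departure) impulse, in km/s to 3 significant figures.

Δv₁ = 5.05 km/s

The Hohmann ellipse has a_t = (r₁ + r₂)/2 = 8.780×10^5 km.
On the circular orbit at r = 1.590×10^6 km, v_c = √(μ/r) = 8.9267 km/s.
Vis-viva on the transfer ellipse at r = 1.590×10^6 km gives v_t = √[μ(2/r − 1/a_t)] = 3.8815 km/s.
Δv₁ = |v_t − v_c| = |3.8815 − 8.9267| = 5.045 km/s.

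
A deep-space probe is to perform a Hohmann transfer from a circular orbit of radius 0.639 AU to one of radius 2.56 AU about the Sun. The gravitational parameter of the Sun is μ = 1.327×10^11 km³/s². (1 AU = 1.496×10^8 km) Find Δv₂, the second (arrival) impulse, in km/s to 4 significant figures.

In km: r₁ = 0.639 × 1.496×10^8 = 9.55944×10^7 km; r₂ = 2.56 × 1.496×10^8 = 3.82976×10^8 km.
The Hohmann ellipse has a_t = (r₁ + r₂)/2 = 2.392852×10^8 km.
On the circular orbit at r = 3.82976×10^8 km, v_c = √(μ/r) = 18.614 km/s.
Transfer-orbit speed at the same r (vis-viva, a = a_t): v_t = √[μ(2/r − 1/a_t)] = 11.765 km/s.
Δv₂ = |v_t − v_c| = |11.765 − 18.614| = 6.849 km/s.

Δv₂ = 6.849 km/s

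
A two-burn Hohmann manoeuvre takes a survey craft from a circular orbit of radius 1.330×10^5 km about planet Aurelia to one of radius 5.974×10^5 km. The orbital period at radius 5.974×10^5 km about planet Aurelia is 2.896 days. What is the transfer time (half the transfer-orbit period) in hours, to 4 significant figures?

t = 16.61 hours

From Kepler's third law T² = 4π²r³/μ at r = 5.974×10^5 km, T = 2.896 days = 2.896 × 86400 s = 2.502144×10^5 s: μ = 4π²r³/T² = 1.34441×10^8 km³/s².
Transfer-ellipse semi-major axis a_t = (r₁ + r₂)/2 = (1.330×10^5 + 5.974×10^5)/2 = 3.652×10^5 km.
Transfer time t = π√(a_t³/μ) = π√((3.652×10^5)³ / 1.34441×10^8) = 59800 s.
Converting: 59800 s ÷ 3600 s/hour = 16.61 hours.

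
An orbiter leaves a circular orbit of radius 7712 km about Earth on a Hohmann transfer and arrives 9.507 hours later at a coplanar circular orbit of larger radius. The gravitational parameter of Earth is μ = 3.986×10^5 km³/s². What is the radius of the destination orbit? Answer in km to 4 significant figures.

r₂ = 64620 km

Transfer time t = 9.507 hours = 34225.2 s, and t = π√(a_t³/μ).
So a_t = (μ t²/π²)^(1/3) = (3.986×10^5 × (34225.2)² / π²)^(1/3) = 36167 km.
Since a_t = (r₁ + r₂)/2, r₂ = 2a_t − r₁ = 2×36167 − 7712 = 64622 km.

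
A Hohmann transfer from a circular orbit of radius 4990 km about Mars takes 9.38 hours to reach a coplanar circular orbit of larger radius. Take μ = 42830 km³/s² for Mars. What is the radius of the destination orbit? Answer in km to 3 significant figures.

r₂ = 29100 km

Transfer time t = 9.38 hours = 33768 s, and t = π√(a_t³/μ).
So a_t = (μ t²/π²)^(1/3) = (42830 × (33768)² / π²)^(1/3) = 17041 km.
Since a_t = (r₁ + r₂)/2, r₂ = 2a_t − r₁ = 2×17041 − 4990 = 29092 km.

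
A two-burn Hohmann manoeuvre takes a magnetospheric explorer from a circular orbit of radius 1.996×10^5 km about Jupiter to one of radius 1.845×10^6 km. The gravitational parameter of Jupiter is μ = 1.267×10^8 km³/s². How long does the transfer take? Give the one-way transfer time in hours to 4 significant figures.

t = 80.14 hours

Transfer-ellipse semi-major axis a_t = (r₁ + r₂)/2 = (1.996×10^5 + 1.845×10^6)/2 = 1.0223×10^6 km.
Half the transfer-orbit period gives t = π√(a_t³/μ) = 2.885×10^5 s.
Converting: 2.885×10^5 s ÷ 3600 s/hour = 80.14 hours.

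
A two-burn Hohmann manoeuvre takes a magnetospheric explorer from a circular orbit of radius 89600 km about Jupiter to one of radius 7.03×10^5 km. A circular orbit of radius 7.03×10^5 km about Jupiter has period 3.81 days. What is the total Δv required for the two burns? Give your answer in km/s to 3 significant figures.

From Kepler's third law T² = 4π²r³/μ at r = 7.03×10^5 km, T = 3.81 days = 3.81 × 86400 s = 3.29184×10^5 s: μ = 4π²r³/T² = 1.26575×10^8 km³/s².
Transfer-ellipse semi-major axis a_t = (r₁ + r₂)/2 = (89600 + 7.030×10^5)/2 = 3.963×10^5 km.
Circular speed at r₁: v₁ = √(μ/r₁) = √(1.26575×10^8/89600) = 37.59 km/s.
On the transfer ellipse at r₁, vis-viva gives v_p = √[μ(2/r₁ − 1/a_t)] = 50.06 km/s.
First burn Δv₁ = |v_p − v₁| = 12.47 km/s.
Circular speed at r₂: v₂ = √(μ/r₂) = 13.418 km/s.
Transfer-orbit speed at r₂: v_a = √[μ(2/r₂ − 1/a_t)] = 6.3803 km/s.
Second burn Δv₂ = |v₂ − v_a| = 7.038 km/s.
Total Δv = Δv₁ + Δv₂ = 19.51 km/s.

Δv = 19.5 km/s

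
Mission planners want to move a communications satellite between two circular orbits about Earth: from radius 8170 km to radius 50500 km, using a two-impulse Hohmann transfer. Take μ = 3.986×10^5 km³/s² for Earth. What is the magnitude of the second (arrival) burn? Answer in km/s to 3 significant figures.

Δv₂ = 1.33 km/s

Semi-major axis of the transfer orbit: a_t = (8170 + 50500)/2 = 29335 km.
On the circular orbit at r = 50500 km, v_c = √(μ/r) = 2.8095 km/s.
Vis-viva on the transfer ellipse at r = 50500 km gives v_t = √[μ(2/r − 1/a_t)] = 1.4827 km/s.
Δv₂ = |v_t − v_c| = |1.4827 − 2.8095| = 1.327 km/s.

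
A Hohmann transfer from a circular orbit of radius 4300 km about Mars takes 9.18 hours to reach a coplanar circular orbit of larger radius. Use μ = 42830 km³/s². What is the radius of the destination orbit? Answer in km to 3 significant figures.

r₂ = 29300 km

Transfer time t = 9.18 hours = 33048 s, and t = π√(a_t³/μ).
So a_t = (μ t²/π²)^(1/3) = (42830 × (33048)² / π²)^(1/3) = 16798 km.
Since a_t = (r₁ + r₂)/2, r₂ = 2a_t − r₁ = 2×16798 − 4300 = 29296 km.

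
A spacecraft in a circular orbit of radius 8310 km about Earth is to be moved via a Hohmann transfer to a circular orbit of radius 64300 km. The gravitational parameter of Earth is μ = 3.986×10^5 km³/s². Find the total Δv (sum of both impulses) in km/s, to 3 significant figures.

Δv = 3.59 km/s

Semi-major axis of the transfer orbit: a_t = (8310 + 64300)/2 = 36305 km.
Circular speed at r₁: v₁ = √(μ/r₁) = √(3.986×10^5/8310) = 6.926 km/s.
Transfer-orbit speed at r₁ (vis-viva): v_p = √[μ(2/r₁ − 1/a_t)] = 9.217 km/s.
First burn Δv₁ = |v_p − v₁| = 2.291 km/s.
At r₂, v₂ = √(μ/r₂) = 2.490 km/s.
Transfer-orbit speed at r₂: v_a = √[μ(2/r₂ − 1/a_t)] = 1.191 km/s.
Second burn Δv₂ = |v₂ − v_a| = 1.299 km/s.
Total Δv = Δv₁ + Δv₂ = 3.590 km/s.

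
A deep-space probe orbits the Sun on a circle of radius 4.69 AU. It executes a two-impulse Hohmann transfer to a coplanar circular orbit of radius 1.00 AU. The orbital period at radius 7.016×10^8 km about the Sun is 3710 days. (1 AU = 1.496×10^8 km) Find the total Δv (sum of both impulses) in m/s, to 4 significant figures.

From Kepler's third law T² = 4π²r³/μ at r = 7.016×10^8 km, T = 3710 days = 3710 × 86400 s = 3.20544×10^8 s: μ = 4π²r³/T² = 1.32695×10^11 km³/s².
In km: r₁ = 4.69 × 1.496×10^8 = 7.01624×10^8 km; r₂ = 1.00 × 1.496×10^8 = 1.496×10^8 km.
The Hohmann ellipse has a_t = (r₁ + r₂)/2 = 4.25612×10^8 km.
Circular speed at r₁: v₁ = √(μ/r₁) = √(1.32695×10^11/7.01624×10^8) = 13.7523 km/s.
On the transfer ellipse at r₁, v² = μ(2/r − 1/a) gives v_a = √[μ(2/r₁ − 1/a_t)] = 8.15330 km/s.
First burn Δv₁ = |v_a − v₁| = 5.5990 km/s.
Circular speed at r₂: v₂ = √(μ/r₂) = 29.7825 km/s.
Transfer-orbit speed at r₂: v_p = √[μ(2/r₂ − 1/a_t)] = 38.2390 km/s.
Second burn Δv₂ = |v₂ − v_p| = 8.4565 km/s.
Total Δv = Δv₁ + Δv₂ = 14.06 km/s.

Δv = 14060 m/s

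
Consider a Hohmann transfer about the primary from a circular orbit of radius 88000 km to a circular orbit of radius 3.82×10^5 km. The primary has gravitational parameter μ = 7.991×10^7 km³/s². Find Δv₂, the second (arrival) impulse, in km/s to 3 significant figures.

Δv₂ = 5.61 km/s

The Hohmann ellipse has a_t = (r₁ + r₂)/2 = 2.350×10^5 km.
Circular speed at r = 3.820×10^5 km: v_c = √(μ/r) = 14.4633 km/s.
Transfer-orbit speed at the same r (vis-viva, a = a_t): v_t = √[μ(2/r − 1/a_t)] = 8.85067 km/s.
Δv₂ = |v_t − v_c| = |8.85067 − 14.4633| = 5.613 km/s.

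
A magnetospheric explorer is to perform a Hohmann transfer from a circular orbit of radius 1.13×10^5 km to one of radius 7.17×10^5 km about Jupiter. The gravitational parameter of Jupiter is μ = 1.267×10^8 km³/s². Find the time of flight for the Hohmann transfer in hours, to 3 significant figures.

t = 20.7 hours

The Hohmann ellipse has a_t = (r₁ + r₂)/2 = 4.150×10^5 km.
By Kepler's third law the transfer-orbit period is T = 2π√(a_t³/μ), so t = T/2 = 74620 s.
Converting: 74620 s ÷ 3600 s/hour = 20.7 hours.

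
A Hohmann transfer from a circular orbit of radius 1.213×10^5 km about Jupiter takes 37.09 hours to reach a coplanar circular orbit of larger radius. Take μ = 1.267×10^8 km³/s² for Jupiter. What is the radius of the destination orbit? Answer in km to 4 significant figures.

Transfer time t = 37.09 hours = 1.33524×10^5 s, and t = π√(a_t³/μ).
So a_t = (μ t²/π²)^(1/3) = (1.267×10^8 × (1.33524×10^5)² / π²)^(1/3) = 6.1169×10^5 km.
Since a_t = (r₁ + r₂)/2, r₂ = 2a_t − r₁ = 2×6.1169×10^5 − 1.213×10^5 = 1.10208×10^6 km.

r₂ = 1.102×10^6 km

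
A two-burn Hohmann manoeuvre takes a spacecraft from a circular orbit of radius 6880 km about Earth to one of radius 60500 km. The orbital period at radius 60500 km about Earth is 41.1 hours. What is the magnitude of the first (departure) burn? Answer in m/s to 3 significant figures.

From Kepler's third law T² = 4π²r³/μ at r = 60500 km, T = 41.1 hours = 41.1 × 3600 s = 1.4796×10^5 s: μ = 4π²r³/T² = 3.99335×10^5 km³/s².
Transfer-ellipse semi-major axis a_t = (r₁ + r₂)/2 = (6880 + 60500)/2 = 33690 km.
Circular speed at r = 6880 km: v_c = √(μ/r) = 7.619 km/s.
Transfer-orbit speed at the same r (vis-viva, a = a_t): v_t = √[μ(2/r − 1/a_t)] = 10.21 km/s.
Δv₁ = |v_t − v_c| = |10.21 − 7.619| = 2.591 km/s.

Δv₁ = 2590 m/s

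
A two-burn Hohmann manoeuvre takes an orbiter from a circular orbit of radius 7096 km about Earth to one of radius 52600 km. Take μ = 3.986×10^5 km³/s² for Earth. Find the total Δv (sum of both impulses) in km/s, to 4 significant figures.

Δv = 3.865 km/s

Semi-major axis of the transfer orbit: a_t = (7096 + 52600)/2 = 29848 km.
At r₁ the circular-orbit speed is v₁ = √(μ/r₁) = 7.4948 km/s.
On the transfer ellipse at r₁, v² = μ(2/r − 1/a) gives v_p = √[μ(2/r₁ − 1/a_t)] = 9.9494 km/s.
First burn Δv₁ = |v_p − v₁| = 2.4546 km/s.
At r₂, v₂ = √(μ/r₂) = 2.7528 km/s.
Transfer-orbit speed at r₂: v_a = √[μ(2/r₂ − 1/a_t)] = 1.3422 km/s.
Second burn Δv₂ = |v₂ − v_a| = 1.4106 km/s.
Total Δv = Δv₁ + Δv₂ = 3.865 km/s.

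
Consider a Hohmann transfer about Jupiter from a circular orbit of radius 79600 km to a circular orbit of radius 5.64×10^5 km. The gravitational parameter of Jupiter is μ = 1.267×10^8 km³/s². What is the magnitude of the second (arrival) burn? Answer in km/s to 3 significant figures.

Transfer-ellipse semi-major axis a_t = (r₁ + r₂)/2 = (79600 + 5.640×10^5)/2 = 3.218×10^5 km.
Circular speed at r = 5.640×10^5 km: v_c = √(μ/r) = 14.988 km/s.
Transfer-orbit speed at the same r (vis-viva, a = a_t): v_t = √[μ(2/r − 1/a_t)] = 7.4544 km/s.
Δv₂ = |v_t − v_c| = |7.4544 − 14.988| = 7.534 km/s.

Δv₂ = 7.53 km/s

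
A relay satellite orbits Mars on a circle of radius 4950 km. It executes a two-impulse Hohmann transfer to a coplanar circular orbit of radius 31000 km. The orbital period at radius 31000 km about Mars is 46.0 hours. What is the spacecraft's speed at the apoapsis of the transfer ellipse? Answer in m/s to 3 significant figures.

From Kepler's third law T² = 4π²r³/μ at r = 31000 km, T = 46.0 hours = 46.0 × 3600 s = 1.656×10^5 s: μ = 4π²r³/T² = 42886.9 km³/s².
Semi-major axis of the transfer orbit: a_t = (4950 + 31000)/2 = 17975 km.
The apoapsis of the transfer ellipse is at r = 31000 km.
From the vis-viva equation, v = √[μ(2/r − 1/a_t)] = 0.6172 km/s.

v = 617 m/s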